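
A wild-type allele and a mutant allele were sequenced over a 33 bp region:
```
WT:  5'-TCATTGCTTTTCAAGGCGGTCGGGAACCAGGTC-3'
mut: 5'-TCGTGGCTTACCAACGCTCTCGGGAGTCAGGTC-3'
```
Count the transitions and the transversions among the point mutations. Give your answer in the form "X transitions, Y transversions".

Mismatches (1-based):
site 3: A→G (purine→purine, transition)
site 5: T→G (pyrimidine→purine, transversion)
site 10: T→A (pyrimidine→purine, transversion)
site 11: T→C (pyrimidine→pyrimidine, transition)
site 15: G→C (purine→pyrimidine, transversion)
site 18: G→T (purine→pyrimidine, transversion)
site 19: G→C (purine→pyrimidine, transversion)
site 26: A→G (purine→purine, transition)
site 27: C→T (pyrimidine→pyrimidine, transition)

4 transitions, 5 transversions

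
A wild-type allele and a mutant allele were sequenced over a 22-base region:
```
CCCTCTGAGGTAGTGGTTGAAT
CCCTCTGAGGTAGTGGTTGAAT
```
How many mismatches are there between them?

0

No positions differ; the sequences are identical.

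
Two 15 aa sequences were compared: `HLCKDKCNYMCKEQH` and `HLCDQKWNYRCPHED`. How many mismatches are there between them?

Comparing position by position, 8 positions differ: 4 (K/D), 5 (D/Q), 7 (C/W), 10 (M/R), 12 (K/P), 13 (E/H), 14 (Q/E), 15 (H/D).

8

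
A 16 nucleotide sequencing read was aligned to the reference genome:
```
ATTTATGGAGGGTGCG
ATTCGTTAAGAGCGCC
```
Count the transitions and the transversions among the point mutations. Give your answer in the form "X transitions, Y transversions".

Transitions (purine↔purine or pyrimidine↔pyrimidine): 4 T→C, 5 A→G, 8 G→A, 11 G→A, 13 T→C.
Transversions (purine↔pyrimidine): 7 G→T, 16 G→C.

5 transitions, 2 transversions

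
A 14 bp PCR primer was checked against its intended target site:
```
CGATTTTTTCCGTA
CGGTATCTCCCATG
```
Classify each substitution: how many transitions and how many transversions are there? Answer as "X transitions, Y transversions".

5 transitions, 1 transversion

Transitions (purine↔purine or pyrimidine↔pyrimidine): 3 A→G, 7 T→C, 9 T→C, 12 G→A, 14 A→G.
Transversions (purine↔pyrimidine): 5 T→A.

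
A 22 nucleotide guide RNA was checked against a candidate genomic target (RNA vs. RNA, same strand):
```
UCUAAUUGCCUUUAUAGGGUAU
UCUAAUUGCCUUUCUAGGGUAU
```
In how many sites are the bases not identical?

Comparing position by position, 1 site differs: 14 (A/C).

1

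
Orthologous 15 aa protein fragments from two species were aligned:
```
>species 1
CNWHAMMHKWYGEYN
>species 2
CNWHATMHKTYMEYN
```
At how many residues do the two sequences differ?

3

The sequences differ at residues 6, 10, 12 (1-based) — 3 in total.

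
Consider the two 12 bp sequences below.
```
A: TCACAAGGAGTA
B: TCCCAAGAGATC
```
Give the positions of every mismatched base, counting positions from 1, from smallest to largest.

Differences at position 3 (A→C), position 8 (G→A), position 9 (A→G), position 10 (G→A), position 12 (A→C).

3, 8, 9, 10, 12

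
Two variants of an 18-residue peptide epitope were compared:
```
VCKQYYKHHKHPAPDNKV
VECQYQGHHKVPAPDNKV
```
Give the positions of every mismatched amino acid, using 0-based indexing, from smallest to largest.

1, 2, 5, 6, 10

Differences at position 1 (C→E), position 2 (K→C), position 5 (Y→Q), position 6 (K→G), position 10 (H→V).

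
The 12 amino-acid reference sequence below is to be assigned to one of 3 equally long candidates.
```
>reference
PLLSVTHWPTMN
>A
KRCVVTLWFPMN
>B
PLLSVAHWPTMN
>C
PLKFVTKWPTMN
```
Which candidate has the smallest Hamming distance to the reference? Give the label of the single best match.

A differs at 7 residues; B differs at 1 residue; C differs at 3 residues. The closest is B.

B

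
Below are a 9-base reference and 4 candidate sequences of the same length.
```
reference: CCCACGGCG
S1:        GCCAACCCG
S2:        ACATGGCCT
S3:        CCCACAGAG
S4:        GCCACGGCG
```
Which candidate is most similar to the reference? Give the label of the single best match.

S4

Hamming distances to reference — S1: 4; S2: 6; S3: 2; S4: 1.
Smallest is S4 with 1 mismatch.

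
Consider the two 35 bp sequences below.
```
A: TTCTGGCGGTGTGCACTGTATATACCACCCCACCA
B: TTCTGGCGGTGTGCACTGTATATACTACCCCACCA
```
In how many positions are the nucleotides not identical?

1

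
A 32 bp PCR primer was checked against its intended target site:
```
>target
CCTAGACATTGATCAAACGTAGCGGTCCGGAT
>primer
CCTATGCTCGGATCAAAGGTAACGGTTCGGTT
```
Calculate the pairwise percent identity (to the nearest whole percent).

9 positions differ (5, 6, 8, 9, 10, 18, 22, 27, 31), so 23 of 32 match: 23/32 = 71.88%.

72%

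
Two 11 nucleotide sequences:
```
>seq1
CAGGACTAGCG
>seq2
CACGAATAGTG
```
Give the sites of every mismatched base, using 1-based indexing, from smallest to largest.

3, 6, 10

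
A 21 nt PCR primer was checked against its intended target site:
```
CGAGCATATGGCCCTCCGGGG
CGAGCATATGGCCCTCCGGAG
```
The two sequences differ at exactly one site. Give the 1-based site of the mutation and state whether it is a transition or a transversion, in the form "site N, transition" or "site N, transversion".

Site 20 changes G→A. G is a purine and A is a purine, so this is a transition.

site 20, transition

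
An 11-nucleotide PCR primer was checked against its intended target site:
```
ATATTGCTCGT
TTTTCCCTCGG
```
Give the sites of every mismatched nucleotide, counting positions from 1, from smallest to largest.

Scanning 1-based: 1: A/T; 3: A/T; 5: T/C; 6: G/C; 11: T/G.

1, 3, 5, 6, 11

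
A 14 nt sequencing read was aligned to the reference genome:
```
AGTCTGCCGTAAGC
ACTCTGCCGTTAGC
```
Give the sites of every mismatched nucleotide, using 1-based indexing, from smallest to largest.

2, 11

Scanning 1-based: 2: G/C; 11: A/T.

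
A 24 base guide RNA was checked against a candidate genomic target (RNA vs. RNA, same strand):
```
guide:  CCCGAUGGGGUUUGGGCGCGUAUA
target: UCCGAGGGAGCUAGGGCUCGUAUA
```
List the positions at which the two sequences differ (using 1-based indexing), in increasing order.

1, 6, 9, 11, 13, 18

Differences at position 1 (C→U), position 6 (U→G), position 9 (G→A), position 11 (U→C), position 13 (U→A), position 18 (G→U).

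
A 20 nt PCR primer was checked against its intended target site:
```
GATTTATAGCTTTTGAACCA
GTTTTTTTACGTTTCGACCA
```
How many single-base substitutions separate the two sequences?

7

Mismatches (1-based): position 2: A→T; position 6: A→T; position 8: A→T; position 9: G→A; position 11: T→G; position 15: G→C; position 16: A→G.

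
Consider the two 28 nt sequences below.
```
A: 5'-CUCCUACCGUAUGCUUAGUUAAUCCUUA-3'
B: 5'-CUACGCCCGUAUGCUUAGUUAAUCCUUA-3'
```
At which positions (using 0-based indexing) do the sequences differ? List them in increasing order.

Scanning 0-based: 2: C/A; 4: U/G; 5: A/C.

2, 4, 5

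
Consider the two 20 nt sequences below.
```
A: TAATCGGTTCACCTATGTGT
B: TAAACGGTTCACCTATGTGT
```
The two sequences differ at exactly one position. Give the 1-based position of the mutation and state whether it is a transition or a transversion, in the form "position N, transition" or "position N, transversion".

position 4, transversion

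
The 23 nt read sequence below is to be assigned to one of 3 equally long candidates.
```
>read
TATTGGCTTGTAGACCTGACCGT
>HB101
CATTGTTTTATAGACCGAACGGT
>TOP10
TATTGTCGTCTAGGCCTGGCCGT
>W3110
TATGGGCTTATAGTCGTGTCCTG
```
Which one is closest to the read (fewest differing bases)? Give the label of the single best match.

Hamming distances to read — HB101: 7; TOP10: 5; W3110: 7.
Smallest is TOP10 with 5 mismatches.

TOP10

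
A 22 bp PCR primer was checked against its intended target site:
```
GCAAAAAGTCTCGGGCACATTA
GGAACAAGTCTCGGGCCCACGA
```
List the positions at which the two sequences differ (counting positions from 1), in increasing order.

2, 5, 17, 20, 21

Differences at position 2 (C→G), position 5 (A→C), position 17 (A→C), position 20 (T→C), position 21 (T→G).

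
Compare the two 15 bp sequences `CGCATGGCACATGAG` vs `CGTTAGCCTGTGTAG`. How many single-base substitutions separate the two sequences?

9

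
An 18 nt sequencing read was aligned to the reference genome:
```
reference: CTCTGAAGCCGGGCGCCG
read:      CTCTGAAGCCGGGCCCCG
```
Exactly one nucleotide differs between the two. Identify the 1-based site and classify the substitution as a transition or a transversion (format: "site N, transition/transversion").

The sequences differ only at site 15: G→C (purine→pyrimidine), a transversion.

site 15, transversion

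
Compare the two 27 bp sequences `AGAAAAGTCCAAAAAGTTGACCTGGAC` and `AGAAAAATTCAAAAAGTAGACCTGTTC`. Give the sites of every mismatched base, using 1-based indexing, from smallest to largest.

Scanning 1-based: 7: G/A; 9: C/T; 18: T/A; 25: G/T; 26: A/T.

7, 9, 18, 25, 26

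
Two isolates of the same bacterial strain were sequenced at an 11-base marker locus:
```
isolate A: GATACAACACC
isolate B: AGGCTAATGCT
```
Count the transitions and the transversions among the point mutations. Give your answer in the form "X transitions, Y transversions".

6 transitions, 2 transversions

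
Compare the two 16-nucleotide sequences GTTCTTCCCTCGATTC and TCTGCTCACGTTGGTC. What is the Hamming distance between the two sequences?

Comparing position by position, 10 positions differ: 1 (G/T), 2 (T/C), 4 (C/G), 5 (T/C), 8 (C/A), 10 (T/G), 11 (C/T), 12 (G/T), 13 (A/G), 14 (T/G).

10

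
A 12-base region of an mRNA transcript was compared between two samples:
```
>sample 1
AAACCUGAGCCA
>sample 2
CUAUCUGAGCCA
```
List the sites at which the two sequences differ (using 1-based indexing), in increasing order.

1, 2, 4

Differences at site 1 (A→C), site 2 (A→U), site 4 (C→U).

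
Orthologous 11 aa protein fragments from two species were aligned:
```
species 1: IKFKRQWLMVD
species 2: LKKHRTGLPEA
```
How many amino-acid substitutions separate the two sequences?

Comparing position by position, 8 residues differ: 1 (I/L), 3 (F/K), 4 (K/H), 6 (Q/T), 7 (W/G), 9 (M/P), 10 (V/E), 11 (D/A).

8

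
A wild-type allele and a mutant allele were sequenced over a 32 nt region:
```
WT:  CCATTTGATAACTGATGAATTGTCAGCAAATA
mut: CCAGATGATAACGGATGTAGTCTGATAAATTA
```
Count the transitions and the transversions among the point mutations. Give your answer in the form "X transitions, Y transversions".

Mismatches (1-based):
base 4: T→G (pyrimidine→purine, transversion)
base 5: T→A (pyrimidine→purine, transversion)
base 13: T→G (pyrimidine→purine, transversion)
base 18: A→T (purine→pyrimidine, transversion)
base 20: T→G (pyrimidine→purine, transversion)
base 22: G→C (purine→pyrimidine, transversion)
base 24: C→G (pyrimidine→purine, transversion)
base 26: G→T (purine→pyrimidine, transversion)
base 27: C→A (pyrimidine→purine, transversion)
base 30: A→T (purine→pyrimidine, transversion)

0 transitions, 10 transversions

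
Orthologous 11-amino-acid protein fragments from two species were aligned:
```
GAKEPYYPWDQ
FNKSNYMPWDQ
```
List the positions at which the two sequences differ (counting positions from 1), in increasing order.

1, 2, 4, 5, 7

Scanning 1-based: 1: G/F; 2: A/N; 4: E/S; 5: P/N; 7: Y/M.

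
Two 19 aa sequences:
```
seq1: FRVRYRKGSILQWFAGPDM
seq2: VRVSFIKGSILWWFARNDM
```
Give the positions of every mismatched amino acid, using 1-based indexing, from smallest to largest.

Scanning 1-based: 1: F/V; 4: R/S; 5: Y/F; 6: R/I; 12: Q/W; 16: G/R; 17: P/N.

1, 4, 5, 6, 12, 16, 17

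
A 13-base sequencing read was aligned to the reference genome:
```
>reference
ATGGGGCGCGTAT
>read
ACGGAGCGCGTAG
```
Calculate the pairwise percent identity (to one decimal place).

3 positions differ (2, 5, 13), so 10 of 13 match: 10/13 = 76.92%.

76.9%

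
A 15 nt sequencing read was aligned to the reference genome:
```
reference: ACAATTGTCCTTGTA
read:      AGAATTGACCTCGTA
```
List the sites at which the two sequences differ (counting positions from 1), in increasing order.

Differences at site 2 (C→G), site 8 (T→A), site 12 (T→C).

2, 8, 12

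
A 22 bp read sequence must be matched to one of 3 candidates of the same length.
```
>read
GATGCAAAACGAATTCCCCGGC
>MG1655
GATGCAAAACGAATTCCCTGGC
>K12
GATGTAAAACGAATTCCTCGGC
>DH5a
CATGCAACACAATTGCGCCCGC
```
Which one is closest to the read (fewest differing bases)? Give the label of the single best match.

MG1655

MG1655 differs at 1 base; K12 differs at 2 bases; DH5a differs at 7 bases. The closest is MG1655.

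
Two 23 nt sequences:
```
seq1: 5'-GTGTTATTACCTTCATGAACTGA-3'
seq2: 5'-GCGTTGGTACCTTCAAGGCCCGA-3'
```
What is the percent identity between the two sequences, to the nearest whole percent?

70%

Mismatches at positions 2, 6, 7, 16, 18, 19, 21 (1-based): 7 of 23.
Identical positions: 16/23 = 69.57% → 70%.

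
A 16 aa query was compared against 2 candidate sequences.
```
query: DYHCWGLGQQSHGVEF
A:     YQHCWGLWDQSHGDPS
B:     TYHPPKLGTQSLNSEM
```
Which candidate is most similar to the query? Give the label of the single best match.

A

A differs at 7 positions; B differs at 9 positions. The closest is A.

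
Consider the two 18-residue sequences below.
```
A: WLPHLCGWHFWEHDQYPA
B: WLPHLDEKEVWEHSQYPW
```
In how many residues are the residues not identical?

7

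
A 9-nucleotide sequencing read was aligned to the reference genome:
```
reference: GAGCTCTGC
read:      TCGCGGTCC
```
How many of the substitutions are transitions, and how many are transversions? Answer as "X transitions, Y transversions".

0 transitions, 5 transversions

Transitions (purine↔purine or pyrimidine↔pyrimidine): none.
Transversions (purine↔pyrimidine): 1 G→T, 2 A→C, 5 T→G, 6 C→G, 8 G→C.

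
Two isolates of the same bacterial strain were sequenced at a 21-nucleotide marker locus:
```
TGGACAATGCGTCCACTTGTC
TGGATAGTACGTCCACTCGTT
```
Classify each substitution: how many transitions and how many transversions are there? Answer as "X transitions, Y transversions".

5 transitions, 0 transversions

Mismatches (1-based):
site 5: C→T (pyrimidine→pyrimidine, transition)
site 7: A→G (purine→purine, transition)
site 9: G→A (purine→purine, transition)
site 18: T→C (pyrimidine→pyrimidine, transition)
site 21: C→T (pyrimidine→pyrimidine, transition)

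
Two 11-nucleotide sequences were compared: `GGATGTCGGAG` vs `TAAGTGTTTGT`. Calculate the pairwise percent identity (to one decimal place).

9.1%

Mismatches at positions 1, 2, 4, 5, 6, 7, 8, 9, 10, 11 (1-based): 10 of 11.
Identical positions: 1/11 = 9.091% → 9.1%.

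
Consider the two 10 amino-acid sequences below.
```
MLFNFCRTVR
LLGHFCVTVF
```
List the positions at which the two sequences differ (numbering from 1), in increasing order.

Scanning 1-based: 1: M/L; 3: F/G; 4: N/H; 7: R/V; 10: R/F.

1, 3, 4, 7, 10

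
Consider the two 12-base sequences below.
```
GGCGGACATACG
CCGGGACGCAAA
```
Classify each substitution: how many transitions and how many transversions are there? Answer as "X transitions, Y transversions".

3 transitions, 4 transversions

Mismatches (1-based):
site 1: G→C (purine→pyrimidine, transversion)
site 2: G→C (purine→pyrimidine, transversion)
site 3: C→G (pyrimidine→purine, transversion)
site 8: A→G (purine→purine, transition)
site 9: T→C (pyrimidine→pyrimidine, transition)
site 11: C→A (pyrimidine→purine, transversion)
site 12: G→A (purine→purine, transition)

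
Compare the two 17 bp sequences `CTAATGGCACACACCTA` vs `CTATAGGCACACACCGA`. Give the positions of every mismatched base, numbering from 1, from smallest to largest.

4, 5, 16

Differences at position 4 (A→T), position 5 (T→A), position 16 (T→G).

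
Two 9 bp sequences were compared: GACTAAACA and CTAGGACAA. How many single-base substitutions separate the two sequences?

7

The sequences differ at positions 1, 2, 3, 4, 5, 7, 8 (1-based) — 7 in total.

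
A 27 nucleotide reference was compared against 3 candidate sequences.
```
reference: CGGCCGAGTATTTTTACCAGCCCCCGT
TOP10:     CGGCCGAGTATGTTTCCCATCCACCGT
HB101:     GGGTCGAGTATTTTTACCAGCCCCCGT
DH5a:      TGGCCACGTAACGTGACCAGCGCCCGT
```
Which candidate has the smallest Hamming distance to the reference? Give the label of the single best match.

Hamming distances to reference — TOP10: 4; HB101: 2; DH5a: 8.
Smallest is HB101 with 2 mismatches.

HB101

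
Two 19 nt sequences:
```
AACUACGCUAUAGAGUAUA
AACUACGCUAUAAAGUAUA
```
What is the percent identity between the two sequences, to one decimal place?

1 position differs (13), so 18 of 19 match: 18/19 = 94.74%.

94.7%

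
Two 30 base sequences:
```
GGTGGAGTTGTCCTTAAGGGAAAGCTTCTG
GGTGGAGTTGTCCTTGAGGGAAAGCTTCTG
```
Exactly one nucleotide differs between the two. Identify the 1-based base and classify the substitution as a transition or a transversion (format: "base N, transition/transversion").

The sequences differ only at base 16: A→G (purine→purine), a transition.

base 16, transition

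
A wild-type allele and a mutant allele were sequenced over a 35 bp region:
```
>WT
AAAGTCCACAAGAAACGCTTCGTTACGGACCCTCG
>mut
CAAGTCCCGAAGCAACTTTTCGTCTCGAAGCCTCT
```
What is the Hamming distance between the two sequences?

11

The sequences differ at sites 1, 8, 9, 13, 17, 18, 24, 25, 28, 30, 35 (1-based) — 11 in total.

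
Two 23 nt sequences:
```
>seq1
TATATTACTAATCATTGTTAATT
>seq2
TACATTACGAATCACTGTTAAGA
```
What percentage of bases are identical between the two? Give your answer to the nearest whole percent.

78%

5 positions differ (3, 9, 15, 22, 23), so 18 of 23 match: 18/23 = 78.26%.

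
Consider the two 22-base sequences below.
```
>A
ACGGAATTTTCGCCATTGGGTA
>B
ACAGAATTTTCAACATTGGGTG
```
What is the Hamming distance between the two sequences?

Comparing position by position, 4 bases differ: 3 (G/A), 12 (G/A), 13 (C/A), 22 (A/G).

4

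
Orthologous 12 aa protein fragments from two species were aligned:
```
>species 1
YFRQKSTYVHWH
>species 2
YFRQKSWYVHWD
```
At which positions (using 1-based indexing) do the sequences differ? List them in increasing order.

7, 12

Differences at position 7 (T→W), position 12 (H→D).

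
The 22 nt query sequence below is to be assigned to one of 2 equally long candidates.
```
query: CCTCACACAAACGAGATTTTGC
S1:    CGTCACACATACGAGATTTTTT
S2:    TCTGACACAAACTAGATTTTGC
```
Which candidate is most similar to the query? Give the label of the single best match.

S2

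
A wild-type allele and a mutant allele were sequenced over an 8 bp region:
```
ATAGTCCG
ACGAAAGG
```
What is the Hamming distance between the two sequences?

6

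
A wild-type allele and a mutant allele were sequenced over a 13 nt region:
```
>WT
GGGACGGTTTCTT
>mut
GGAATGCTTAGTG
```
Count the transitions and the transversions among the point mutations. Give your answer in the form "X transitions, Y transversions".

Transitions (purine↔purine or pyrimidine↔pyrimidine): 3 G→A, 5 C→T.
Transversions (purine↔pyrimidine): 7 G→C, 10 T→A, 11 C→G, 13 T→G.

2 transitions, 4 transversions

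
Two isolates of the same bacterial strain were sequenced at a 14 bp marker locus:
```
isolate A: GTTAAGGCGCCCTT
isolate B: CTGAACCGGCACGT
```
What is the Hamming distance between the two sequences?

Comparing position by position, 7 bases differ: 1 (G/C), 3 (T/G), 6 (G/C), 7 (G/C), 8 (C/G), 11 (C/A), 13 (T/G).

7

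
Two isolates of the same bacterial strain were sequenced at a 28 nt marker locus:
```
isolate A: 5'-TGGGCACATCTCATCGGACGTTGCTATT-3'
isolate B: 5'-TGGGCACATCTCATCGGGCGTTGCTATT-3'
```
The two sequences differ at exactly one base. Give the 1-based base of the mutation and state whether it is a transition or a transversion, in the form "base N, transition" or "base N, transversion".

base 18, transition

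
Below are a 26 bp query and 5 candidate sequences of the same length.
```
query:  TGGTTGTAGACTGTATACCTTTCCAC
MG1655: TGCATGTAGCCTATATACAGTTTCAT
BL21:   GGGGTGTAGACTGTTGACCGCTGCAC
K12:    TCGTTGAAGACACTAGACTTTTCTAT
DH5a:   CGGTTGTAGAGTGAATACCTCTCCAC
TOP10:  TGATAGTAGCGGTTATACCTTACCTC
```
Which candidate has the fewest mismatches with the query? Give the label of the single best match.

DH5a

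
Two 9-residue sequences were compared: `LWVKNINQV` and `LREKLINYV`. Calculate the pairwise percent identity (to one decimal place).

4 positions differ (2, 3, 5, 8), so 5 of 9 match: 5/9 = 55.56%.

55.6%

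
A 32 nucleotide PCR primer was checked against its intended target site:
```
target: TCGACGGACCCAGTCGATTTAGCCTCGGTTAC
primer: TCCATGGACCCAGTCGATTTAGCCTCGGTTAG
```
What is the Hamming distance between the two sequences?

3

Comparing position by position, 3 sites differ: 3 (G/C), 5 (C/T), 32 (C/G).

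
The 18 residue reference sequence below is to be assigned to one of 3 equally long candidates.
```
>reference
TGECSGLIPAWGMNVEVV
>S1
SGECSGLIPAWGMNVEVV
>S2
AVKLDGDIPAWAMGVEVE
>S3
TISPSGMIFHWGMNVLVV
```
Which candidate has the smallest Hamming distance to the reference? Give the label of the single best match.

S1

S1 differs at 1 residue; S2 differs at 9 residues; S3 differs at 7 residues. The closest is S1.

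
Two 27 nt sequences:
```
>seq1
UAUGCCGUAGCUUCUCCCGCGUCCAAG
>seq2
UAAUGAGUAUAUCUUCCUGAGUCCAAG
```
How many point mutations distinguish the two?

10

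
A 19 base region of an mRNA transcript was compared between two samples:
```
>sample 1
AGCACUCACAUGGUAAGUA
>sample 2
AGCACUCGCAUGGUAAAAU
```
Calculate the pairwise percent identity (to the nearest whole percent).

79%

Mismatches at positions 8, 17, 18, 19 (1-based): 4 of 19.
Identical positions: 15/19 = 78.95% → 79%.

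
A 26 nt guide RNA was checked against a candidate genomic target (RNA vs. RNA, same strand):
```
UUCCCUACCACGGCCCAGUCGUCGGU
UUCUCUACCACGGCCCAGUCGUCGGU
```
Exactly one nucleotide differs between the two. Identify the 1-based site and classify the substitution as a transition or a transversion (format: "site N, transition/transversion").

site 4, transition

Site 4 changes C→U. C is a pyrimidine and U is a pyrimidine, so this is a transition.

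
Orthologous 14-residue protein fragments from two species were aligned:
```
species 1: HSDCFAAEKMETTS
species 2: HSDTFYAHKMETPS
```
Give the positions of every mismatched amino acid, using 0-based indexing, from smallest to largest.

3, 5, 7, 12

Differences at position 3 (C→T), position 5 (A→Y), position 7 (E→H), position 12 (T→P).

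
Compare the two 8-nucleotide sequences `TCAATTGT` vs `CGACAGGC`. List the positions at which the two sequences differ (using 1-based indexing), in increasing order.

1, 2, 4, 5, 6, 8

Scanning 1-based: 1: T/C; 2: C/G; 4: A/C; 5: T/A; 6: T/G; 8: T/C.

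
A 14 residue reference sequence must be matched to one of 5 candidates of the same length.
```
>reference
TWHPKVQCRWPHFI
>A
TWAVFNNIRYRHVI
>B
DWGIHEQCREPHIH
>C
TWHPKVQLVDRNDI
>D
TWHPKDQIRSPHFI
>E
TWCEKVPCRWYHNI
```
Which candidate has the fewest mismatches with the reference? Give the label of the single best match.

Hamming distances to reference — A: 9; B: 8; C: 6; D: 3; E: 5.
Smallest is D with 3 mismatches.

D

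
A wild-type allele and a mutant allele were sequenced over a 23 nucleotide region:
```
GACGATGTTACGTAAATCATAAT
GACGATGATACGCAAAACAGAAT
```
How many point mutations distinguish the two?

Comparing position by position, 4 positions differ: 8 (T/A), 13 (T/C), 17 (T/A), 20 (T/G).

4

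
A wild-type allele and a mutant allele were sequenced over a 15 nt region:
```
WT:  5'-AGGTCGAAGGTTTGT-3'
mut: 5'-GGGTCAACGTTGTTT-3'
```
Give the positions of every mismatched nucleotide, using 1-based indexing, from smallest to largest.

Differences at position 1 (A→G), position 6 (G→A), position 8 (A→C), position 10 (G→T), position 12 (T→G), position 14 (G→T).

1, 6, 8, 10, 12, 14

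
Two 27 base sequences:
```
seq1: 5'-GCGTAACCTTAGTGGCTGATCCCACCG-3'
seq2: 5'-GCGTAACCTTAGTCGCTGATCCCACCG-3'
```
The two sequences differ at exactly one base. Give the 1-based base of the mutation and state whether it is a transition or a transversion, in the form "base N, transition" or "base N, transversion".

base 14, transversion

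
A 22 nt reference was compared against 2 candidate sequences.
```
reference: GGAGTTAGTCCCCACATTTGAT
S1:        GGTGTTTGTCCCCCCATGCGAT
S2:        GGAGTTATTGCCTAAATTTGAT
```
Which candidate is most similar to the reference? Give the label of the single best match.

Hamming distances to reference — S1: 5; S2: 4.
Smallest is S2 with 4 mismatches.

S2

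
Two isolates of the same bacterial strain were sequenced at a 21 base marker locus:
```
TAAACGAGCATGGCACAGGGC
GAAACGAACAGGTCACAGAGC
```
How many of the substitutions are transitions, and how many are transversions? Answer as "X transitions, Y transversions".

2 transitions, 3 transversions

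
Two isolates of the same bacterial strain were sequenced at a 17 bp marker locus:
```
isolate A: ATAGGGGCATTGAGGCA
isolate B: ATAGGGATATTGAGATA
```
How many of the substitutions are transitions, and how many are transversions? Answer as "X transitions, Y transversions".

4 transitions, 0 transversions

Transitions (purine↔purine or pyrimidine↔pyrimidine): 7 G→A, 8 C→T, 15 G→A, 16 C→T.
Transversions (purine↔pyrimidine): none.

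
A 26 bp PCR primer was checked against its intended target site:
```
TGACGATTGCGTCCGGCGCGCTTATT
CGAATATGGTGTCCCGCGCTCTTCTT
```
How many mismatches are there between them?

Comparing position by position, 8 bases differ: 1 (T/C), 4 (C/A), 5 (G/T), 8 (T/G), 10 (C/T), 15 (G/C), 20 (G/T), 24 (A/C).

8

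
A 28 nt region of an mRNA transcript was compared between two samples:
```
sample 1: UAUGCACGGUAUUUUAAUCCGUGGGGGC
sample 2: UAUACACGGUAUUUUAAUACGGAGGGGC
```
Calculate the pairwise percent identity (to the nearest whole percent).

Mismatches at positions 4, 19, 22, 23 (1-based): 4 of 28.
Identical positions: 24/28 = 85.71% → 86%.

86%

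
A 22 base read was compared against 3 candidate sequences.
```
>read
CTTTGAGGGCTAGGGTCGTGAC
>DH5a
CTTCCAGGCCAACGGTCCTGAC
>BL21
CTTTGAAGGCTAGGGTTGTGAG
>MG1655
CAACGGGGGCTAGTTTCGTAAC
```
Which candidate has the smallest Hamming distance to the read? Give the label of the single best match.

BL21

DH5a differs at 6 sites; BL21 differs at 3 sites; MG1655 differs at 7 sites. The closest is BL21.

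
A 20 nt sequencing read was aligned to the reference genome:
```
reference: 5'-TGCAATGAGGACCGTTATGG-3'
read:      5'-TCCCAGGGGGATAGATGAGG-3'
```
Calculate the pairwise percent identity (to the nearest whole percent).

9 positions differ (2, 4, 6, 8, 12, 13, 15, 17, 18), so 11 of 20 match: 11/20 = 55%.

55%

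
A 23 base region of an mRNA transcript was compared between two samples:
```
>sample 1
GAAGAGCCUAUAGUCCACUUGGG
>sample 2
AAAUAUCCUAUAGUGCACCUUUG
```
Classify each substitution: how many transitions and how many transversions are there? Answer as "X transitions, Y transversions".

2 transitions, 5 transversions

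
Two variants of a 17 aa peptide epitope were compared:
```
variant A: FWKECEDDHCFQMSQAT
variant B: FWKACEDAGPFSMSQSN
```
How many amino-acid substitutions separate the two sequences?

7

Mismatches (1-based): residue 4: E→A; residue 8: D→A; residue 9: H→G; residue 10: C→P; residue 12: Q→S; residue 16: A→S; residue 17: T→N.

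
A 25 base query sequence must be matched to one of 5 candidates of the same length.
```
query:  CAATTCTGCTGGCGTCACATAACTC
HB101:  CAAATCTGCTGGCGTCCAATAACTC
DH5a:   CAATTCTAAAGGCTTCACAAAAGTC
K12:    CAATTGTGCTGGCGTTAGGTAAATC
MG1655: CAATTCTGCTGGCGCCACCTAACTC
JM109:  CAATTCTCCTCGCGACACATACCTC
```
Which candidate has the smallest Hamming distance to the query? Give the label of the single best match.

MG1655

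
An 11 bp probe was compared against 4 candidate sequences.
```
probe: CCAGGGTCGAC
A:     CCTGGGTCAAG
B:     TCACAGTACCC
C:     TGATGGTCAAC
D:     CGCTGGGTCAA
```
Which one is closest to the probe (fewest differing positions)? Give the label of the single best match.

Hamming distances to probe — A: 3; B: 6; C: 4; D: 7.
Smallest is A with 3 mismatches.

A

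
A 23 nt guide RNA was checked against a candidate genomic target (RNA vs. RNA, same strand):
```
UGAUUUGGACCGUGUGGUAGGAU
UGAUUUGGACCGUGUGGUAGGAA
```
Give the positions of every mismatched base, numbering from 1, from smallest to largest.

23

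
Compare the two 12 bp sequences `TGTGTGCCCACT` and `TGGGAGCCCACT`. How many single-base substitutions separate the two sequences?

2

Comparing position by position, 2 sites differ: 3 (T/G), 5 (T/A).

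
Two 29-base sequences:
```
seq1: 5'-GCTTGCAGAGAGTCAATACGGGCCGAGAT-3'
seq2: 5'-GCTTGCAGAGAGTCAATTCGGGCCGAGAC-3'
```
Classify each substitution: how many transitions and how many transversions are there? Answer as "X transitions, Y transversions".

Mismatches (1-based):
position 18: A→T (purine→pyrimidine, transversion)
position 29: T→C (pyrimidine→pyrimidine, transition)

1 transition, 1 transversion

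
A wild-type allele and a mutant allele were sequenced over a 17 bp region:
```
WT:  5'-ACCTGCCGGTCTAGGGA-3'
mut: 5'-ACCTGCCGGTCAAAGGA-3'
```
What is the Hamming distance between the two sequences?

2

Mismatches (1-based): site 12: T→A; site 14: G→A.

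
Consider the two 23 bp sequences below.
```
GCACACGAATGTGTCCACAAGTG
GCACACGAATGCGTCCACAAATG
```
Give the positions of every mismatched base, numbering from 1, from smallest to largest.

12, 21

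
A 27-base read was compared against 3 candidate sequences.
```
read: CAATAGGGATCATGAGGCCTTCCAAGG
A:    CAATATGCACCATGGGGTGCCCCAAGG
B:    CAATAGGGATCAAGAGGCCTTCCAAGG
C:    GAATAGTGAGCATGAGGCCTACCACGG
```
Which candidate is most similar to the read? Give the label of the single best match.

Hamming distances to read — A: 8; B: 1; C: 5.
Smallest is B with 1 mismatch.

B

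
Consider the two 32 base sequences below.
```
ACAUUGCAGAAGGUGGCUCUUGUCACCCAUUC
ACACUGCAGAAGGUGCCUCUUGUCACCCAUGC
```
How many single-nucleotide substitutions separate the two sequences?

3

Comparing position by position, 3 positions differ: 4 (U/C), 16 (G/C), 31 (U/G).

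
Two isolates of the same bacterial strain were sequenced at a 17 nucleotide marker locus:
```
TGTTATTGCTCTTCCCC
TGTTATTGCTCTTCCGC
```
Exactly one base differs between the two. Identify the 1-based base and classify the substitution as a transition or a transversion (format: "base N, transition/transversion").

Base 16 changes C→G. C is a pyrimidine and G is a purine, so this is a transversion.

base 16, transversion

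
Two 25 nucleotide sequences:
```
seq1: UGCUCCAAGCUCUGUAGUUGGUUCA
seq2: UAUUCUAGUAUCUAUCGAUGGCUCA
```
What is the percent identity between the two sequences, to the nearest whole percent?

60%

Mismatches at positions 2, 3, 6, 8, 9, 10, 14, 16, 18, 22 (1-based): 10 of 25.
Identical positions: 15/25 = 60% → 60%.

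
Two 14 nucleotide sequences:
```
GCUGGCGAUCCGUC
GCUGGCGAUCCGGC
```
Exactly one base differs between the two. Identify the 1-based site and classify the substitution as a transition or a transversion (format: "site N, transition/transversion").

site 13, transversion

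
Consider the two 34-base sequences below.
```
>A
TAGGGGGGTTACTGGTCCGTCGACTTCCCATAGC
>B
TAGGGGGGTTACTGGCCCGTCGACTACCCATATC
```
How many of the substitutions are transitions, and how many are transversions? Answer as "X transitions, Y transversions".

Transitions (purine↔purine or pyrimidine↔pyrimidine): 16 T→C.
Transversions (purine↔pyrimidine): 26 T→A, 33 G→T.

1 transition, 2 transversions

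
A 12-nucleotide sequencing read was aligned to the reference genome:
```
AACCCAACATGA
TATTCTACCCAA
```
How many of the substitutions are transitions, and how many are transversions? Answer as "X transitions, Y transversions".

4 transitions, 3 transversions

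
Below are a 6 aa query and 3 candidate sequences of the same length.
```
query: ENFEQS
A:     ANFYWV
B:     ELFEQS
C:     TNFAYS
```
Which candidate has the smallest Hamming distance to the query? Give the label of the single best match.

B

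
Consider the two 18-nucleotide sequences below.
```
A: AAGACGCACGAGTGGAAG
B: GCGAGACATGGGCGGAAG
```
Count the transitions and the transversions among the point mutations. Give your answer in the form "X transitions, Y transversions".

Transitions (purine↔purine or pyrimidine↔pyrimidine): 1 A→G, 6 G→A, 9 C→T, 11 A→G, 13 T→C.
Transversions (purine↔pyrimidine): 2 A→C, 5 C→G.

5 transitions, 2 transversions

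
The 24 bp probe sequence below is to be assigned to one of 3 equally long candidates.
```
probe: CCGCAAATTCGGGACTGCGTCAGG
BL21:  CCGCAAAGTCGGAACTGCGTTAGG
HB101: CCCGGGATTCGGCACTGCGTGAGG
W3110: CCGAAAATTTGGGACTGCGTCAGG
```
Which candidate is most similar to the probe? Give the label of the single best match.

W3110

BL21 differs at 3 positions; HB101 differs at 6 positions; W3110 differs at 2 positions. The closest is W3110.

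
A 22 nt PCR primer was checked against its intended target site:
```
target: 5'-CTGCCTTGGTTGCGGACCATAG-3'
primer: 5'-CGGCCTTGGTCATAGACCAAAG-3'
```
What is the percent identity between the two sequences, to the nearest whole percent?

73%

Mismatches at positions 2, 11, 12, 13, 14, 20 (1-based): 6 of 22.
Identical positions: 16/22 = 72.73% → 73%.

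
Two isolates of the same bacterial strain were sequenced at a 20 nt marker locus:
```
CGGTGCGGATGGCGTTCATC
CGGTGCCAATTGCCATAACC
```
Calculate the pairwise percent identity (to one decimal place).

7 positions differ (7, 8, 11, 14, 15, 17, 19), so 13 of 20 match: 13/20 = 65%.

65.0%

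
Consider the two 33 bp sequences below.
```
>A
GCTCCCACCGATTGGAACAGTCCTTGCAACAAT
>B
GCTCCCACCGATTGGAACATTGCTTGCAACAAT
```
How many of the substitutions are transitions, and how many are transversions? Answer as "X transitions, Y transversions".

0 transitions, 2 transversions

Transitions (purine↔purine or pyrimidine↔pyrimidine): none.
Transversions (purine↔pyrimidine): 20 G→T, 22 C→G.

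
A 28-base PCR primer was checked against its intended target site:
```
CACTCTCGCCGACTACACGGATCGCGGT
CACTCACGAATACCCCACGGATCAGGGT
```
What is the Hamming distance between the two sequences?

8

The sequences differ at bases 6, 9, 10, 11, 14, 15, 24, 25 (1-based) — 8 in total.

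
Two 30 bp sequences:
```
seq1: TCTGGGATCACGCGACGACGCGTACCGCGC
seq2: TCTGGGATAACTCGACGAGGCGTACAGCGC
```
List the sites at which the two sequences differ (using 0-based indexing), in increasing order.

Differences at site 8 (C→A), site 11 (G→T), site 18 (C→G), site 25 (C→A).

8, 11, 18, 25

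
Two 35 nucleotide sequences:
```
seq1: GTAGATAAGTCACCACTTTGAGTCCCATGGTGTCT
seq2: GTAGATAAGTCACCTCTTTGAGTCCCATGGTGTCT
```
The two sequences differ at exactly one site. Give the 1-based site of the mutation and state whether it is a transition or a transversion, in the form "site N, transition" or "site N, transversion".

Site 15 changes A→T. A is a purine and T is a pyrimidine, so this is a transversion.

site 15, transversion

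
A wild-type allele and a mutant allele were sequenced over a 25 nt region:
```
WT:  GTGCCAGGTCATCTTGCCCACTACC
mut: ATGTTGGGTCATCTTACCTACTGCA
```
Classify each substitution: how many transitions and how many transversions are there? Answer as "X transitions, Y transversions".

Transitions (purine↔purine or pyrimidine↔pyrimidine): 1 G→A, 4 C→T, 5 C→T, 6 A→G, 16 G→A, 19 C→T, 23 A→G.
Transversions (purine↔pyrimidine): 25 C→A.

7 transitions, 1 transversion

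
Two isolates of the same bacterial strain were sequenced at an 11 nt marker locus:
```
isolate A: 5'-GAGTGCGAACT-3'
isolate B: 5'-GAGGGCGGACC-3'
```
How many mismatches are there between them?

The sequences differ at positions 4, 8, 11 (1-based) — 3 in total.

3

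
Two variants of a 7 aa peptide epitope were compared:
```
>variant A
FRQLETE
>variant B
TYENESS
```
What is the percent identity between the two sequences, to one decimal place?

14.3%

Mismatches at positions 1, 2, 3, 4, 6, 7 (1-based): 6 of 7.
Identical positions: 1/7 = 14.29% → 14.3%.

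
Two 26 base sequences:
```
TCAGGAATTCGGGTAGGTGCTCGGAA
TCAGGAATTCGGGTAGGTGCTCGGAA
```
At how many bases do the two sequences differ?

0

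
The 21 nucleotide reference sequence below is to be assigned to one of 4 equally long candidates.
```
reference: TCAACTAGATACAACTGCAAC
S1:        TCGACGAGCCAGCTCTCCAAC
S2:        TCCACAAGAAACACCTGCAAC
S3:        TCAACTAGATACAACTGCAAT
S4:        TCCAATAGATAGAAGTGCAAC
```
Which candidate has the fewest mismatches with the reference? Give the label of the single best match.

S3

S1 differs at 8 positions; S2 differs at 4 positions; S3 differs at 1 position; S4 differs at 4 positions. The closest is S3.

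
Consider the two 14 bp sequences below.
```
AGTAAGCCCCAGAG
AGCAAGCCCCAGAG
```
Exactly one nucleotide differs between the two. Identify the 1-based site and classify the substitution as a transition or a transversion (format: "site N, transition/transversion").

site 3, transition

Site 3 changes T→C. T is a pyrimidine and C is a pyrimidine, so this is a transition.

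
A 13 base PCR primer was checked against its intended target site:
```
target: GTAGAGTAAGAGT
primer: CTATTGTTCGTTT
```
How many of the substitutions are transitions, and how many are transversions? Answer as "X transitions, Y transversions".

Mismatches (1-based):
site 1: G→C (purine→pyrimidine, transversion)
site 4: G→T (purine→pyrimidine, transversion)
site 5: A→T (purine→pyrimidine, transversion)
site 8: A→T (purine→pyrimidine, transversion)
site 9: A→C (purine→pyrimidine, transversion)
site 11: A→T (purine→pyrimidine, transversion)
site 12: G→T (purine→pyrimidine, transversion)

0 transitions, 7 transversions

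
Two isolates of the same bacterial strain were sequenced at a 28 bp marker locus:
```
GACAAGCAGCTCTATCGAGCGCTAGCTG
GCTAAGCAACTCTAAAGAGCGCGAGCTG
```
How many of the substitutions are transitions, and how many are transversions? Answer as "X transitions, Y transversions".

2 transitions, 4 transversions

Transitions (purine↔purine or pyrimidine↔pyrimidine): 3 C→T, 9 G→A.
Transversions (purine↔pyrimidine): 2 A→C, 15 T→A, 16 C→A, 23 T→G.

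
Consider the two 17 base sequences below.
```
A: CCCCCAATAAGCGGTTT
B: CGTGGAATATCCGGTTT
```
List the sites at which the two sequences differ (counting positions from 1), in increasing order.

Scanning 1-based: 2: C/G; 3: C/T; 4: C/G; 5: C/G; 10: A/T; 11: G/C.

2, 3, 4, 5, 10, 11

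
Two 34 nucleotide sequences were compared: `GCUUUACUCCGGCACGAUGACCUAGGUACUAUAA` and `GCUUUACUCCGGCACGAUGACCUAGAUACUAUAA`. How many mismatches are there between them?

1

Comparing position by position, 1 position differs: 26 (G/A).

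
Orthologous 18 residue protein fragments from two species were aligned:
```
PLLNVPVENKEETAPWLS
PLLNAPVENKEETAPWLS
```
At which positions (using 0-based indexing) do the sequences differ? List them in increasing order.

Scanning 0-based: 4: V/A.

4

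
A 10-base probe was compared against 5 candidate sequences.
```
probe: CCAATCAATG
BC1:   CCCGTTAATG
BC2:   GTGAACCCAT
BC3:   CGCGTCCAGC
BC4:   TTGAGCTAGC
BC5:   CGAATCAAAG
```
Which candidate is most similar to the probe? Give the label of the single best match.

BC1 differs at 3 positions; BC2 differs at 8 positions; BC3 differs at 6 positions; BC4 differs at 7 positions; BC5 differs at 2 positions. The closest is BC5.

BC5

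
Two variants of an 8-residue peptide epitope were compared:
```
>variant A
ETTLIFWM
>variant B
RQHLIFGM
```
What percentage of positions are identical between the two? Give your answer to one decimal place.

4 positions differ (1, 2, 3, 7), so 4 of 8 match: 4/8 = 50%.

50.0%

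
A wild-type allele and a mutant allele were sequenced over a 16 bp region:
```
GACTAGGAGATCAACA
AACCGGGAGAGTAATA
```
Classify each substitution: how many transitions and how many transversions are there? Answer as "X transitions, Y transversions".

Mismatches (1-based):
base 1: G→A (purine→purine, transition)
base 4: T→C (pyrimidine→pyrimidine, transition)
base 5: A→G (purine→purine, transition)
base 11: T→G (pyrimidine→purine, transversion)
base 12: C→T (pyrimidine→pyrimidine, transition)
base 15: C→T (pyrimidine→pyrimidine, transition)

5 transitions, 1 transversion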